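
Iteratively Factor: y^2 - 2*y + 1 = (y - 1)*(y - 1)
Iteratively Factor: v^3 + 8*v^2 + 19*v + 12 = (v + 1)*(v^2 + 7*v + 12) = (v + 1)*(v + 3)*(v + 4)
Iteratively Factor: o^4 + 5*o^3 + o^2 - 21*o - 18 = (o + 1)*(o^3 + 4*o^2 - 3*o - 18) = (o - 2)*(o + 1)*(o^2 + 6*o + 9) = (o - 2)*(o + 1)*(o + 3)*(o + 3)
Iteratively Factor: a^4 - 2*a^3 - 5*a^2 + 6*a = (a - 3)*(a^3 + a^2 - 2*a) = a*(a - 3)*(a^2 + a - 2) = a*(a - 3)*(a - 1)*(a + 2)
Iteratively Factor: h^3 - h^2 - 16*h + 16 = (h - 4)*(h^2 + 3*h - 4) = (h - 4)*(h + 4)*(h - 1)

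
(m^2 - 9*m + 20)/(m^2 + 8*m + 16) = (m^2 - 9*m + 20)/(m^2 + 8*m + 16)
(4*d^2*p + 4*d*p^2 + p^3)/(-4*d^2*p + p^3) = (2*d + p)/(-2*d + p)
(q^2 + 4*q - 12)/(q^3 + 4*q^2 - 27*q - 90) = (q - 2)/(q^2 - 2*q - 15)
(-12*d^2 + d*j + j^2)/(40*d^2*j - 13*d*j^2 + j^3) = (-12*d^2 + d*j + j^2)/(j*(40*d^2 - 13*d*j + j^2))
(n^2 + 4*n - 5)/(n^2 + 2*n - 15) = (n - 1)/(n - 3)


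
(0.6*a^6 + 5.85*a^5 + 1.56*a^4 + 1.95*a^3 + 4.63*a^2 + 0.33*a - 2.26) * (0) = 0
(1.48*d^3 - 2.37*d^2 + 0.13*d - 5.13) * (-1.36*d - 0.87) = -2.0128*d^4 + 1.9356*d^3 + 1.8851*d^2 + 6.8637*d + 4.4631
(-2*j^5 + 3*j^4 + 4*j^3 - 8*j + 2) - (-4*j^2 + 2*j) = -2*j^5 + 3*j^4 + 4*j^3 + 4*j^2 - 10*j + 2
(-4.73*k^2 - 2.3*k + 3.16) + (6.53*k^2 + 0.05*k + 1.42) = 1.8*k^2 - 2.25*k + 4.58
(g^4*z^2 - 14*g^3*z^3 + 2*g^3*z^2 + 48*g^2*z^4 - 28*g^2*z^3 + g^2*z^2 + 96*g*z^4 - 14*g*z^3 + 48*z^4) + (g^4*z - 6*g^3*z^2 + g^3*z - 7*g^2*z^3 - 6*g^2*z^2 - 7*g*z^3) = g^4*z^2 + g^4*z - 14*g^3*z^3 - 4*g^3*z^2 + g^3*z + 48*g^2*z^4 - 35*g^2*z^3 - 5*g^2*z^2 + 96*g*z^4 - 21*g*z^3 + 48*z^4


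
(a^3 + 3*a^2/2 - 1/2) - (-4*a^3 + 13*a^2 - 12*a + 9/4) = 5*a^3 - 23*a^2/2 + 12*a - 11/4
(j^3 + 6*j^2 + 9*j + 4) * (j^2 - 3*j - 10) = j^5 + 3*j^4 - 19*j^3 - 83*j^2 - 102*j - 40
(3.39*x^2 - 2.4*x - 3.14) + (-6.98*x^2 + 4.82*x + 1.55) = -3.59*x^2 + 2.42*x - 1.59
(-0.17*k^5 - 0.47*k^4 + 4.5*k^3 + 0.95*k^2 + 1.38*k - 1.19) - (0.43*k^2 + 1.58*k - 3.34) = -0.17*k^5 - 0.47*k^4 + 4.5*k^3 + 0.52*k^2 - 0.2*k + 2.15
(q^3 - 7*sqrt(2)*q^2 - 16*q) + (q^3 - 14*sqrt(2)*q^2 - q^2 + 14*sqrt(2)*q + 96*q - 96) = 2*q^3 - 21*sqrt(2)*q^2 - q^2 + 14*sqrt(2)*q + 80*q - 96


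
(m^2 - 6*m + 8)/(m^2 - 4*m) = (m - 2)/m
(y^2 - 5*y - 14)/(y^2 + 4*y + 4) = (y - 7)/(y + 2)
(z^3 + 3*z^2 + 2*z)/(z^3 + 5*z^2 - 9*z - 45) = z*(z^2 + 3*z + 2)/(z^3 + 5*z^2 - 9*z - 45)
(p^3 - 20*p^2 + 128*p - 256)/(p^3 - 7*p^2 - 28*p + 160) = (p - 8)/(p + 5)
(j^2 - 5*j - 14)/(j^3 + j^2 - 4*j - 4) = (j - 7)/(j^2 - j - 2)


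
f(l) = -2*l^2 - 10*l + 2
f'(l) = -4*l - 10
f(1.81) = -22.65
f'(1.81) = -17.24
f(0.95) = -9.30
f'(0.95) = -13.80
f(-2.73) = 14.39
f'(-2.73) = 0.92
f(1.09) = -11.28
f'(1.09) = -14.36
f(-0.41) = 5.76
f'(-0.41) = -8.36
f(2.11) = -28.00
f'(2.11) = -18.44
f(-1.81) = 13.55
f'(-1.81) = -2.76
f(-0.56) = 6.97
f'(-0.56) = -7.76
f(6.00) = -130.00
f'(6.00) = -34.00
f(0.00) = 2.00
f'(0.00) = -10.00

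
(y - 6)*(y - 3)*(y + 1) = y^3 - 8*y^2 + 9*y + 18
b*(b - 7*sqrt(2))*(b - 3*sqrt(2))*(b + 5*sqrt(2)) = b^4 - 5*sqrt(2)*b^3 - 58*b^2 + 210*sqrt(2)*b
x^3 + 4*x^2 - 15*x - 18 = (x - 3)*(x + 1)*(x + 6)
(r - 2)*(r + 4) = r^2 + 2*r - 8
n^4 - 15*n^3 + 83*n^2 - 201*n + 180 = (n - 5)*(n - 4)*(n - 3)^2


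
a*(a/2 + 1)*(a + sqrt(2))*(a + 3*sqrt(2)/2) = a^4/2 + a^3 + 5*sqrt(2)*a^3/4 + 3*a^2/2 + 5*sqrt(2)*a^2/2 + 3*a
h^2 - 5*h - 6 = (h - 6)*(h + 1)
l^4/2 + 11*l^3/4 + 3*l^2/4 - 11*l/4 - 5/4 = (l/2 + 1/2)*(l - 1)*(l + 1/2)*(l + 5)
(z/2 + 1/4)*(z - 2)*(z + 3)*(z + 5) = z^4/2 + 13*z^3/4 + z^2 - 61*z/4 - 15/2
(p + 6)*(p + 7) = p^2 + 13*p + 42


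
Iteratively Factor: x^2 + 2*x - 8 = (x + 4)*(x - 2)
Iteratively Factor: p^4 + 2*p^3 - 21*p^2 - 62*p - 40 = (p - 5)*(p^3 + 7*p^2 + 14*p + 8) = (p - 5)*(p + 2)*(p^2 + 5*p + 4) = (p - 5)*(p + 1)*(p + 2)*(p + 4)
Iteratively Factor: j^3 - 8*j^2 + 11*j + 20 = (j + 1)*(j^2 - 9*j + 20) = (j - 5)*(j + 1)*(j - 4)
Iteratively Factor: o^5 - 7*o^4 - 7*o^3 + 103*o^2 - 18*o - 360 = (o + 3)*(o^4 - 10*o^3 + 23*o^2 + 34*o - 120) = (o - 5)*(o + 3)*(o^3 - 5*o^2 - 2*o + 24) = (o - 5)*(o - 3)*(o + 3)*(o^2 - 2*o - 8) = (o - 5)*(o - 3)*(o + 2)*(o + 3)*(o - 4)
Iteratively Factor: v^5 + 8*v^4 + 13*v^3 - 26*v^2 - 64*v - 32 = (v + 1)*(v^4 + 7*v^3 + 6*v^2 - 32*v - 32) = (v + 1)*(v + 4)*(v^3 + 3*v^2 - 6*v - 8) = (v - 2)*(v + 1)*(v + 4)*(v^2 + 5*v + 4) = (v - 2)*(v + 1)*(v + 4)^2*(v + 1)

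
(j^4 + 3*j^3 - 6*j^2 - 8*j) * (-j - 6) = -j^5 - 9*j^4 - 12*j^3 + 44*j^2 + 48*j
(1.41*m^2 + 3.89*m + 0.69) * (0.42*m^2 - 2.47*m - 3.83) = 0.5922*m^4 - 1.8489*m^3 - 14.7188*m^2 - 16.603*m - 2.6427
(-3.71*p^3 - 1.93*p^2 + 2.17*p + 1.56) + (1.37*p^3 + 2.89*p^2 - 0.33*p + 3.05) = -2.34*p^3 + 0.96*p^2 + 1.84*p + 4.61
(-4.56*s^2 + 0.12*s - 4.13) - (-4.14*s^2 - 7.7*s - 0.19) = -0.42*s^2 + 7.82*s - 3.94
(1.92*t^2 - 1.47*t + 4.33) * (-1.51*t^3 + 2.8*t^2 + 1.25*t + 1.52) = -2.8992*t^5 + 7.5957*t^4 - 8.2543*t^3 + 13.2049*t^2 + 3.1781*t + 6.5816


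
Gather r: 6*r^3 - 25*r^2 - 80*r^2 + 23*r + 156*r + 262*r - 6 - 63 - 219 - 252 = 6*r^3 - 105*r^2 + 441*r - 540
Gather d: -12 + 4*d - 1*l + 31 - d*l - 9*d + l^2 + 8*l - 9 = d*(-l - 5) + l^2 + 7*l + 10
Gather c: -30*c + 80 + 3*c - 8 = 72 - 27*c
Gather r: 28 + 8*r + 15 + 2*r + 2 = 10*r + 45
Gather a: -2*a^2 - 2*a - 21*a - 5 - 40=-2*a^2 - 23*a - 45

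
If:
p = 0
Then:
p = 0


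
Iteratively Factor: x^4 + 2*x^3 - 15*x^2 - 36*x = (x + 3)*(x^3 - x^2 - 12*x) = (x - 4)*(x + 3)*(x^2 + 3*x) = x*(x - 4)*(x + 3)*(x + 3)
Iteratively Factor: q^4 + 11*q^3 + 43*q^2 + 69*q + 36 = (q + 1)*(q^3 + 10*q^2 + 33*q + 36) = (q + 1)*(q + 3)*(q^2 + 7*q + 12) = (q + 1)*(q + 3)*(q + 4)*(q + 3)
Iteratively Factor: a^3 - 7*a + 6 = (a - 2)*(a^2 + 2*a - 3) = (a - 2)*(a + 3)*(a - 1)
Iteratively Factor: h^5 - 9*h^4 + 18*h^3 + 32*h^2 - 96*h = (h - 4)*(h^4 - 5*h^3 - 2*h^2 + 24*h) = (h - 4)*(h - 3)*(h^3 - 2*h^2 - 8*h) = (h - 4)^2*(h - 3)*(h^2 + 2*h) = (h - 4)^2*(h - 3)*(h + 2)*(h)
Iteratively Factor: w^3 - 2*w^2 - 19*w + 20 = (w - 5)*(w^2 + 3*w - 4) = (w - 5)*(w + 4)*(w - 1)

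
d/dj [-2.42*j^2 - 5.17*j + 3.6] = -4.84*j - 5.17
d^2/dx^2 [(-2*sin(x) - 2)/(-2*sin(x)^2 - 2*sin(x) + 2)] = (-sin(x)^5 - 3*sin(x)^4 - 7*sin(x)^3 + 10*sin(x) + 6)/(sin(x) - cos(x)^2)^3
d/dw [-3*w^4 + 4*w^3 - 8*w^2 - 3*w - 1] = -12*w^3 + 12*w^2 - 16*w - 3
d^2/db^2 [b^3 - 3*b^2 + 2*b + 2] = 6*b - 6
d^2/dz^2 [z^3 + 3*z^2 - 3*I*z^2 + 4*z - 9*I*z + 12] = 6*z + 6 - 6*I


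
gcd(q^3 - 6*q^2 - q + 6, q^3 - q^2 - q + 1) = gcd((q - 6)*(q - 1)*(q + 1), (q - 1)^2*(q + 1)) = q^2 - 1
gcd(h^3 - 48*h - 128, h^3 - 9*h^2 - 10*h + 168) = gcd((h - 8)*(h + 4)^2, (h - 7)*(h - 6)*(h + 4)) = h + 4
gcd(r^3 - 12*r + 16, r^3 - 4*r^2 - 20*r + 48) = r^2 + 2*r - 8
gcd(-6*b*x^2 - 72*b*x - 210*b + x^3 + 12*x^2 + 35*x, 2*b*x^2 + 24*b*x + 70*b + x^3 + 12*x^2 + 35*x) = x^2 + 12*x + 35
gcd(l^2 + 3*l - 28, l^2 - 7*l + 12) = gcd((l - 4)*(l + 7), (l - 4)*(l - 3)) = l - 4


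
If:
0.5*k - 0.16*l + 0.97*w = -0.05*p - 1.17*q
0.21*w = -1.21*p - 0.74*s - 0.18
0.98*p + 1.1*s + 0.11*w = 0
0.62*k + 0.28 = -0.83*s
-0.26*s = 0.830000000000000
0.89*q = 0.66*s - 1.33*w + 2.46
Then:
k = 3.82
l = 158.21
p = 6.84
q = 43.77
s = -3.19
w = -29.03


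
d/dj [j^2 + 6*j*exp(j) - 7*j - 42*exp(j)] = 6*j*exp(j) + 2*j - 36*exp(j) - 7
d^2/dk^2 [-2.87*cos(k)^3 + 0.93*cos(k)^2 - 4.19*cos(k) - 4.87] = 6.3425*cos(k) - 1.86*cos(2*k) + 6.4575*cos(3*k)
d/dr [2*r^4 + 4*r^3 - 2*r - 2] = 8*r^3 + 12*r^2 - 2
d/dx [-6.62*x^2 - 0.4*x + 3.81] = -13.24*x - 0.4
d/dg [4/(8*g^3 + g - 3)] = 4*(-24*g^2 - 1)/(8*g^3 + g - 3)^2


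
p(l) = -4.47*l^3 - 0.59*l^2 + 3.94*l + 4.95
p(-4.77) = 457.87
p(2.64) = -71.01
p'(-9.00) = -1071.65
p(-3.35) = 153.18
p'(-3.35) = -142.60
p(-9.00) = 3180.33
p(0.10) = 5.33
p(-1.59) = 15.16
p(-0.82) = 3.79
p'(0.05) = 3.85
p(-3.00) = 108.51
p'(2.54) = -85.57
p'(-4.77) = -295.55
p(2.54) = -62.10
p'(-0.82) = -4.11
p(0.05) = 5.14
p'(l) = -13.41*l^2 - 1.18*l + 3.94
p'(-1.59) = -28.09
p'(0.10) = 3.69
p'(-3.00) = -113.21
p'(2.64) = -92.64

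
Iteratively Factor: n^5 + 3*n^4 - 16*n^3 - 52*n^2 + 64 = (n + 4)*(n^4 - n^3 - 12*n^2 - 4*n + 16) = (n - 1)*(n + 4)*(n^3 - 12*n - 16) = (n - 1)*(n + 2)*(n + 4)*(n^2 - 2*n - 8) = (n - 1)*(n + 2)^2*(n + 4)*(n - 4)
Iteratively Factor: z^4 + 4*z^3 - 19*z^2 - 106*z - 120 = (z + 2)*(z^3 + 2*z^2 - 23*z - 60) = (z + 2)*(z + 3)*(z^2 - z - 20) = (z + 2)*(z + 3)*(z + 4)*(z - 5)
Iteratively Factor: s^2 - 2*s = (s - 2)*(s)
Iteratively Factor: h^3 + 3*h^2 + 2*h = (h + 1)*(h^2 + 2*h) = h*(h + 1)*(h + 2)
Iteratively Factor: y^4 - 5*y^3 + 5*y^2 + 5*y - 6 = (y - 3)*(y^3 - 2*y^2 - y + 2) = (y - 3)*(y - 1)*(y^2 - y - 2) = (y - 3)*(y - 2)*(y - 1)*(y + 1)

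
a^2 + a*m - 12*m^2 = (a - 3*m)*(a + 4*m)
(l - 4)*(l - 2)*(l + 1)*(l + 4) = l^4 - l^3 - 18*l^2 + 16*l + 32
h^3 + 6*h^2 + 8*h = h*(h + 2)*(h + 4)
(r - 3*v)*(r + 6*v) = r^2 + 3*r*v - 18*v^2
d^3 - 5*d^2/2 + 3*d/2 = d*(d - 3/2)*(d - 1)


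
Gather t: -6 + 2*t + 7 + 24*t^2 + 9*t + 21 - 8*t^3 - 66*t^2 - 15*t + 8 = -8*t^3 - 42*t^2 - 4*t + 30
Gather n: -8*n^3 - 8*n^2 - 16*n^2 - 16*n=-8*n^3 - 24*n^2 - 16*n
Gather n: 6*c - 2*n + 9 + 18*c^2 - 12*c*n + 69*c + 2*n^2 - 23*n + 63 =18*c^2 + 75*c + 2*n^2 + n*(-12*c - 25) + 72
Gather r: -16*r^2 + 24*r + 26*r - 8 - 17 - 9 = -16*r^2 + 50*r - 34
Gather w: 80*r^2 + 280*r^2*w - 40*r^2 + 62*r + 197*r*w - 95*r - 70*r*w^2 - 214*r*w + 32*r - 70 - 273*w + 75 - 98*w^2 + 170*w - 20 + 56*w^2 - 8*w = 40*r^2 - r + w^2*(-70*r - 42) + w*(280*r^2 - 17*r - 111) - 15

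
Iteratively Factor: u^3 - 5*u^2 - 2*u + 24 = (u + 2)*(u^2 - 7*u + 12) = (u - 4)*(u + 2)*(u - 3)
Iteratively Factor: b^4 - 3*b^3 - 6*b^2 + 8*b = (b + 2)*(b^3 - 5*b^2 + 4*b) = (b - 4)*(b + 2)*(b^2 - b) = (b - 4)*(b - 1)*(b + 2)*(b)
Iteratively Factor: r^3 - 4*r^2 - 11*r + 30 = (r + 3)*(r^2 - 7*r + 10) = (r - 5)*(r + 3)*(r - 2)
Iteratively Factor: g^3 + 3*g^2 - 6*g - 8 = (g + 1)*(g^2 + 2*g - 8) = (g - 2)*(g + 1)*(g + 4)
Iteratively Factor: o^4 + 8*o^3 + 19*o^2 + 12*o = (o + 1)*(o^3 + 7*o^2 + 12*o) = (o + 1)*(o + 3)*(o^2 + 4*o) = o*(o + 1)*(o + 3)*(o + 4)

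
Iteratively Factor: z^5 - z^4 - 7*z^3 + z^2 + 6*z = (z)*(z^4 - z^3 - 7*z^2 + z + 6) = z*(z + 1)*(z^3 - 2*z^2 - 5*z + 6) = z*(z - 3)*(z + 1)*(z^2 + z - 2) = z*(z - 3)*(z + 1)*(z + 2)*(z - 1)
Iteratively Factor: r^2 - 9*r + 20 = (r - 5)*(r - 4)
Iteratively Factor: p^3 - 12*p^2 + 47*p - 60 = (p - 3)*(p^2 - 9*p + 20) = (p - 4)*(p - 3)*(p - 5)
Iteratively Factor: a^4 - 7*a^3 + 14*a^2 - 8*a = (a - 4)*(a^3 - 3*a^2 + 2*a) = (a - 4)*(a - 1)*(a^2 - 2*a) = a*(a - 4)*(a - 1)*(a - 2)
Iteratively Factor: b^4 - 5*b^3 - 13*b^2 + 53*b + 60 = (b - 5)*(b^3 - 13*b - 12) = (b - 5)*(b - 4)*(b^2 + 4*b + 3) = (b - 5)*(b - 4)*(b + 1)*(b + 3)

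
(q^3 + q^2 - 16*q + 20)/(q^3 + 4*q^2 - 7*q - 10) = (q - 2)/(q + 1)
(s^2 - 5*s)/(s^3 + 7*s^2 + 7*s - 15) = s*(s - 5)/(s^3 + 7*s^2 + 7*s - 15)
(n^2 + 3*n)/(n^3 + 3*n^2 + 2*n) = (n + 3)/(n^2 + 3*n + 2)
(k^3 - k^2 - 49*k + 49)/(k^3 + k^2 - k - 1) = (k^2 - 49)/(k^2 + 2*k + 1)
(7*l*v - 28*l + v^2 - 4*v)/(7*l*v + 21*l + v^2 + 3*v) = (v - 4)/(v + 3)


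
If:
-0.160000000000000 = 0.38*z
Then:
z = -0.42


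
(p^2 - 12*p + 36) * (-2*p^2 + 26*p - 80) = -2*p^4 + 50*p^3 - 464*p^2 + 1896*p - 2880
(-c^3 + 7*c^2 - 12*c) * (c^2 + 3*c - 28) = -c^5 + 4*c^4 + 37*c^3 - 232*c^2 + 336*c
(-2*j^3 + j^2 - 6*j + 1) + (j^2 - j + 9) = -2*j^3 + 2*j^2 - 7*j + 10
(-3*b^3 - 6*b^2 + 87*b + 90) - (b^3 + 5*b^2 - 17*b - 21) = -4*b^3 - 11*b^2 + 104*b + 111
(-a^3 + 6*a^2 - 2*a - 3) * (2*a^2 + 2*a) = -2*a^5 + 10*a^4 + 8*a^3 - 10*a^2 - 6*a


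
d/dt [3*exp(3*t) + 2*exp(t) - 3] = (9*exp(2*t) + 2)*exp(t)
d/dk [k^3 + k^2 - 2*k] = 3*k^2 + 2*k - 2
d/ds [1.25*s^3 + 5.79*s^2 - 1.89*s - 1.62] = 3.75*s^2 + 11.58*s - 1.89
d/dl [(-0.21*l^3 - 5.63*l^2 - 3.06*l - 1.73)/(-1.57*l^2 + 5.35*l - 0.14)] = (0.3297*l^4 - 2.247*l^3 - 34.8365*l^2 - 3.8558*l + 9.6839)/(2.4649*l^4 - 16.799*l^3 + 29.0621*l^2 - 1.498*l + 0.0196)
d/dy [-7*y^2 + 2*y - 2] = 2 - 14*y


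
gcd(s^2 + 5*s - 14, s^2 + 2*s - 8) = s - 2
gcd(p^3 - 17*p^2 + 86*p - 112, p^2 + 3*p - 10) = p - 2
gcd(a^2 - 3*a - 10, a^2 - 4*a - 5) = a - 5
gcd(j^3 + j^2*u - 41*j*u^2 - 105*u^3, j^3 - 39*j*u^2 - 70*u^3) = -j^2 + 2*j*u + 35*u^2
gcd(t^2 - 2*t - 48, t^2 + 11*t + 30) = t + 6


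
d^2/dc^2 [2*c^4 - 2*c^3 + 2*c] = 12*c*(2*c - 1)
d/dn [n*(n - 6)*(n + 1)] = 3*n^2 - 10*n - 6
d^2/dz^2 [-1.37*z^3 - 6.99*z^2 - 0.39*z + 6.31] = -8.22*z - 13.98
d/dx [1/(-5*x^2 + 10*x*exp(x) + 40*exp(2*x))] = 2*(-x*exp(x) + x - 8*exp(2*x) - exp(x))/(5*(-x^2 + 2*x*exp(x) + 8*exp(2*x))^2)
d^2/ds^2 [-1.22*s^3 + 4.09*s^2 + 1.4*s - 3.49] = 8.18 - 7.32*s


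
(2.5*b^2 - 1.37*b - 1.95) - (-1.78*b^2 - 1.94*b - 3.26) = 4.28*b^2 + 0.57*b + 1.31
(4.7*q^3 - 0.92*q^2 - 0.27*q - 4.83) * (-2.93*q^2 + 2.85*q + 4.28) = -13.771*q^5 + 16.0906*q^4 + 18.2851*q^3 + 9.4448*q^2 - 14.9211*q - 20.6724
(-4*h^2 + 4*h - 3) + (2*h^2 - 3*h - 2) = -2*h^2 + h - 5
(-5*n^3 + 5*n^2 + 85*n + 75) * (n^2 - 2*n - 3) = -5*n^5 + 15*n^4 + 90*n^3 - 110*n^2 - 405*n - 225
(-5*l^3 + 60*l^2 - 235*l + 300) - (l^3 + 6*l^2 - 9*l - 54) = -6*l^3 + 54*l^2 - 226*l + 354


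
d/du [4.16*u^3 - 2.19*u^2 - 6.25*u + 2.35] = 12.48*u^2 - 4.38*u - 6.25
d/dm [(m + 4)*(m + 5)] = 2*m + 9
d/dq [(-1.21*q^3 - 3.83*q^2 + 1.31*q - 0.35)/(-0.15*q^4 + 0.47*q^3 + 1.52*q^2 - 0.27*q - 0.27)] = (-0.1815*q^6 - 1.149*q^5 + 0.5504*q^4 - 0.787999999999998*q^3 + 0.5165*q^2 + 3.1322*q - 0.4482)/(0.0225*q^8 - 0.141*q^7 - 0.2351*q^6 + 1.5098*q^5 + 2.1376*q^4 - 1.0746*q^3 - 0.7479*q^2 + 0.1458*q + 0.0729)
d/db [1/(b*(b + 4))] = 2*(-b - 2)/(b^2*(b^2 + 8*b + 16))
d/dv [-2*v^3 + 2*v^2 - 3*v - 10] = -6*v^2 + 4*v - 3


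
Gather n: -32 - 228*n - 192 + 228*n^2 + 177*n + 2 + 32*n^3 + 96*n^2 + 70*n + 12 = 32*n^3 + 324*n^2 + 19*n - 210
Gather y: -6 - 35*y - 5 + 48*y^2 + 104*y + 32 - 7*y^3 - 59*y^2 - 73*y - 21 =-7*y^3 - 11*y^2 - 4*y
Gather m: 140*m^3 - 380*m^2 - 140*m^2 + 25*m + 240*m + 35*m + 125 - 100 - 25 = 140*m^3 - 520*m^2 + 300*m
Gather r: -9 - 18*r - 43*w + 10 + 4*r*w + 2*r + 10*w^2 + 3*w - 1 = r*(4*w - 16) + 10*w^2 - 40*w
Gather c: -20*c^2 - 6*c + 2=-20*c^2 - 6*c + 2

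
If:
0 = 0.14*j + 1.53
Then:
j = -10.93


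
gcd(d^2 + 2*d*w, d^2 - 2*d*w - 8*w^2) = d + 2*w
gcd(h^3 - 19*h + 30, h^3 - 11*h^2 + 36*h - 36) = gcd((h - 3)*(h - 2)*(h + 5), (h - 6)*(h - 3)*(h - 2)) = h^2 - 5*h + 6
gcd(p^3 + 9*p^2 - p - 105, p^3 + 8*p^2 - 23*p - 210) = p + 7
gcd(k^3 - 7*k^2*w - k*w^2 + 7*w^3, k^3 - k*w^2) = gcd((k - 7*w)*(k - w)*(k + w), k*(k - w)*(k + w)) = -k^2 + w^2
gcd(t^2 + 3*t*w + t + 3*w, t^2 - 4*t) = 1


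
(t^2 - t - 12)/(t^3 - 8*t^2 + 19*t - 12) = (t + 3)/(t^2 - 4*t + 3)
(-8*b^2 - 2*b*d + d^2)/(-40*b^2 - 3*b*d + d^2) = (8*b^2 + 2*b*d - d^2)/(40*b^2 + 3*b*d - d^2)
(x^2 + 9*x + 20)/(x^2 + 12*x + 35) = (x + 4)/(x + 7)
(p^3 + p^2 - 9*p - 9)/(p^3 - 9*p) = (p + 1)/p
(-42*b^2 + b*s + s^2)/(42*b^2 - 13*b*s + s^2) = (7*b + s)/(-7*b + s)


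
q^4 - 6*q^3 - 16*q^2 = q^2*(q - 8)*(q + 2)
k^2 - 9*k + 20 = (k - 5)*(k - 4)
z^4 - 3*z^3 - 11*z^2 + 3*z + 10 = (z - 5)*(z - 1)*(z + 1)*(z + 2)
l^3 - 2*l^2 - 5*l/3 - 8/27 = (l - 8/3)*(l + 1/3)^2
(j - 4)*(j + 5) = j^2 + j - 20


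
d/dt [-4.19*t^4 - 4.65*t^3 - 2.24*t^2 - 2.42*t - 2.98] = -16.76*t^3 - 13.95*t^2 - 4.48*t - 2.42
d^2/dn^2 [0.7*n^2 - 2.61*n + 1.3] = 1.40000000000000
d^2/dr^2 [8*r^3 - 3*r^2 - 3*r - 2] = 48*r - 6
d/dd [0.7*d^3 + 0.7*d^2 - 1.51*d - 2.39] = 2.1*d^2 + 1.4*d - 1.51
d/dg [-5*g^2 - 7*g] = -10*g - 7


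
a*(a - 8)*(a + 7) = a^3 - a^2 - 56*a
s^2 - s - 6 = (s - 3)*(s + 2)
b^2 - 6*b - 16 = (b - 8)*(b + 2)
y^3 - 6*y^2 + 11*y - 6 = (y - 3)*(y - 2)*(y - 1)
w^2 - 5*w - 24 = (w - 8)*(w + 3)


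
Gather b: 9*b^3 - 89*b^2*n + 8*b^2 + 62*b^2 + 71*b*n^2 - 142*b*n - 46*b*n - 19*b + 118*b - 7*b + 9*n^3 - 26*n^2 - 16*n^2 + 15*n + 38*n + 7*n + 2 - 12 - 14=9*b^3 + b^2*(70 - 89*n) + b*(71*n^2 - 188*n + 92) + 9*n^3 - 42*n^2 + 60*n - 24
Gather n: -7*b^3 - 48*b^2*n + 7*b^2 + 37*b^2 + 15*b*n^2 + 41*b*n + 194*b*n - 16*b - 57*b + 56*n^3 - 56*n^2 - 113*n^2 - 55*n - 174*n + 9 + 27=-7*b^3 + 44*b^2 - 73*b + 56*n^3 + n^2*(15*b - 169) + n*(-48*b^2 + 235*b - 229) + 36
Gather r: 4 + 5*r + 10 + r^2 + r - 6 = r^2 + 6*r + 8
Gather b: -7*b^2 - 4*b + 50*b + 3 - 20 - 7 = -7*b^2 + 46*b - 24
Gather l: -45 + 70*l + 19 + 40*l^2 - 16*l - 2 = 40*l^2 + 54*l - 28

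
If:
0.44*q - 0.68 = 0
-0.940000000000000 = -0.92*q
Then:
No Solution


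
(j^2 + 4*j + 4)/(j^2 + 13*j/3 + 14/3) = 3*(j + 2)/(3*j + 7)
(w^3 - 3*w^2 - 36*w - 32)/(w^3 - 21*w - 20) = (w - 8)/(w - 5)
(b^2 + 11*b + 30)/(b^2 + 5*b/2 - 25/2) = 2*(b + 6)/(2*b - 5)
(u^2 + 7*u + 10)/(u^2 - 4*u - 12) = (u + 5)/(u - 6)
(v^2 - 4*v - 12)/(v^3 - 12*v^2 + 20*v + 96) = 1/(v - 8)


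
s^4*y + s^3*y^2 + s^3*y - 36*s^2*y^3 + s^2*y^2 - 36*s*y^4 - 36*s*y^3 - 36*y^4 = (s - 6*y)*(s + y)*(s + 6*y)*(s*y + y)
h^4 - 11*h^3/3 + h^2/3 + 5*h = h*(h - 3)*(h - 5/3)*(h + 1)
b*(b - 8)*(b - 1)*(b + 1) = b^4 - 8*b^3 - b^2 + 8*b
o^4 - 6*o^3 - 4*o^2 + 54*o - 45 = (o - 5)*(o - 3)*(o - 1)*(o + 3)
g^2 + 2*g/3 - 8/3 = (g - 4/3)*(g + 2)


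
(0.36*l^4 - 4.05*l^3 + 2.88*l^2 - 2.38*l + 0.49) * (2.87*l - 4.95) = 1.0332*l^5 - 13.4055*l^4 + 28.3131*l^3 - 21.0866*l^2 + 13.1873*l - 2.4255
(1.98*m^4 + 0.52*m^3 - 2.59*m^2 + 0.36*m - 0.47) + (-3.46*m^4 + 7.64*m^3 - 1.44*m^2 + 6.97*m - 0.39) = -1.48*m^4 + 8.16*m^3 - 4.03*m^2 + 7.33*m - 0.86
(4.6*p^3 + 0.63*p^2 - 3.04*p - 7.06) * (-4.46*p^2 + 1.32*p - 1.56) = -20.516*p^5 + 3.2622*p^4 + 7.214*p^3 + 26.492*p^2 - 4.5768*p + 11.0136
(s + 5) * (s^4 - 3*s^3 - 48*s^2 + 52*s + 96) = s^5 + 2*s^4 - 63*s^3 - 188*s^2 + 356*s + 480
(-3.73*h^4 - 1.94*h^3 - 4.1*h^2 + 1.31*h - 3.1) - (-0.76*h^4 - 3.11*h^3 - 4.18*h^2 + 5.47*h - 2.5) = -2.97*h^4 + 1.17*h^3 + 0.0800000000000001*h^2 - 4.16*h - 0.6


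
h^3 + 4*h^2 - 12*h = h*(h - 2)*(h + 6)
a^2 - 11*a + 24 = (a - 8)*(a - 3)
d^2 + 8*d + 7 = (d + 1)*(d + 7)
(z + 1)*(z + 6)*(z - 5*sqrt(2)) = z^3 - 5*sqrt(2)*z^2 + 7*z^2 - 35*sqrt(2)*z + 6*z - 30*sqrt(2)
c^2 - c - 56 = (c - 8)*(c + 7)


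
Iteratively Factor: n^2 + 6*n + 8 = (n + 2)*(n + 4)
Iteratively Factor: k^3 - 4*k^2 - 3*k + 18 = (k - 3)*(k^2 - k - 6) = (k - 3)*(k + 2)*(k - 3)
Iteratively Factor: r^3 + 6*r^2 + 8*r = (r)*(r^2 + 6*r + 8) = r*(r + 4)*(r + 2)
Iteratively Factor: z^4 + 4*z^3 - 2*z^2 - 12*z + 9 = (z - 1)*(z^3 + 5*z^2 + 3*z - 9) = (z - 1)*(z + 3)*(z^2 + 2*z - 3) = (z - 1)^2*(z + 3)*(z + 3)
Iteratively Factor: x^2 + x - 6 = (x + 3)*(x - 2)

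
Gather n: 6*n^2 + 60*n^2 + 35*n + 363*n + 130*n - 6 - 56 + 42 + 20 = 66*n^2 + 528*n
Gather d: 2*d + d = 3*d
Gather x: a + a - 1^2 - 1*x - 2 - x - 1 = 2*a - 2*x - 4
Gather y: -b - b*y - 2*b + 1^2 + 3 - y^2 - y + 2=-3*b - y^2 + y*(-b - 1) + 6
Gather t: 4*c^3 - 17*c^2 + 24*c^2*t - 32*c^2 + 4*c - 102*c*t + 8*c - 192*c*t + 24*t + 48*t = 4*c^3 - 49*c^2 + 12*c + t*(24*c^2 - 294*c + 72)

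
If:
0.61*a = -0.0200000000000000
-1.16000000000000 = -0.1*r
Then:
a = -0.03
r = 11.60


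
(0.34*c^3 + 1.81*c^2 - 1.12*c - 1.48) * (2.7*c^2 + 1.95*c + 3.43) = 0.918*c^5 + 5.55*c^4 + 1.6717*c^3 + 0.0283000000000002*c^2 - 6.7276*c - 5.0764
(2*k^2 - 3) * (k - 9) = 2*k^3 - 18*k^2 - 3*k + 27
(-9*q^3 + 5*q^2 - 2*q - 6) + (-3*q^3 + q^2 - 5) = -12*q^3 + 6*q^2 - 2*q - 11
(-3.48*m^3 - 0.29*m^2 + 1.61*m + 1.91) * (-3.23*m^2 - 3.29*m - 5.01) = 11.2404*m^5 + 12.3859*m^4 + 13.1886*m^3 - 10.0133*m^2 - 14.35*m - 9.5691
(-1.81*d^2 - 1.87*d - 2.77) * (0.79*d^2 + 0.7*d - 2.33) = -1.4299*d^4 - 2.7443*d^3 + 0.72*d^2 + 2.4181*d + 6.4541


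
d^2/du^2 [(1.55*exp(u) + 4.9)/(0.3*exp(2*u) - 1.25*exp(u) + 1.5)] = (0.1395*exp(4*u) + 2.34525*exp(3*u) - 9.6975*exp(2*u) + 1.7425*exp(u) + 12.675)*exp(u)/(0.027*exp(6*u) - 0.3375*exp(5*u) + 1.81125*exp(4*u) - 5.328125*exp(3*u) + 9.05625*exp(2*u) - 8.4375*exp(u) + 3.375)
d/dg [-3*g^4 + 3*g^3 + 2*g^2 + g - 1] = -12*g^3 + 9*g^2 + 4*g + 1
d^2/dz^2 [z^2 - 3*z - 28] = 2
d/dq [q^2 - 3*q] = 2*q - 3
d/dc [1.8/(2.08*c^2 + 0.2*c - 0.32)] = (-7.488*c - 0.36)/(2.08*c^2 + 0.2*c - 0.32)^2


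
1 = 1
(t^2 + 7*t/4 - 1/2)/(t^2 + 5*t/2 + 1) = (4*t - 1)/(2*(2*t + 1))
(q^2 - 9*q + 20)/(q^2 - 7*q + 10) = (q - 4)/(q - 2)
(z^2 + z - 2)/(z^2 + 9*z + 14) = (z - 1)/(z + 7)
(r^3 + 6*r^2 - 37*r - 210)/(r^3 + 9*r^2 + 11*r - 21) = (r^2 - r - 30)/(r^2 + 2*r - 3)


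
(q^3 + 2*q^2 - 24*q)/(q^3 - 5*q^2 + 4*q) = (q + 6)/(q - 1)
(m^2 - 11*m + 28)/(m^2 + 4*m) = (m^2 - 11*m + 28)/(m*(m + 4))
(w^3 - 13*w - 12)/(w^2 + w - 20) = (w^2 + 4*w + 3)/(w + 5)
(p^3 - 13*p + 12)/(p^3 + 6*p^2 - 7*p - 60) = (p - 1)/(p + 5)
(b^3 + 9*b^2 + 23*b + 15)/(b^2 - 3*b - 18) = (b^2 + 6*b + 5)/(b - 6)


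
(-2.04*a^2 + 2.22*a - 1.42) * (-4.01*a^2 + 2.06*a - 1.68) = 8.1804*a^4 - 13.1046*a^3 + 13.6946*a^2 - 6.6548*a + 2.3856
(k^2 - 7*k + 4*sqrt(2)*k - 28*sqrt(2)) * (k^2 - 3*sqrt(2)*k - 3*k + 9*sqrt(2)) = k^4 - 10*k^3 + sqrt(2)*k^3 - 10*sqrt(2)*k^2 - 3*k^2 + 21*sqrt(2)*k + 240*k - 504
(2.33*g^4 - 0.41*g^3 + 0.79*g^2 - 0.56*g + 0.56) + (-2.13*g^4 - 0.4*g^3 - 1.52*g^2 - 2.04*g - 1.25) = 0.2*g^4 - 0.81*g^3 - 0.73*g^2 - 2.6*g - 0.69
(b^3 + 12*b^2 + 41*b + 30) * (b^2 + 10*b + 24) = b^5 + 22*b^4 + 185*b^3 + 728*b^2 + 1284*b + 720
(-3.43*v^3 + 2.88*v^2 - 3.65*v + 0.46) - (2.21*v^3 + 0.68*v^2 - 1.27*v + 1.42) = -5.64*v^3 + 2.2*v^2 - 2.38*v - 0.96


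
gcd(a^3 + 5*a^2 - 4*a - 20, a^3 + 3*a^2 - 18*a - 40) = a^2 + 7*a + 10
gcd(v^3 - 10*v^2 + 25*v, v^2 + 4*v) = v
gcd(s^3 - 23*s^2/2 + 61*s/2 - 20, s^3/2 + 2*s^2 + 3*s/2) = 1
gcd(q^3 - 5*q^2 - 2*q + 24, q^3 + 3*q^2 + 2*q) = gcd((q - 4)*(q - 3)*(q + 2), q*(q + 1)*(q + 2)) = q + 2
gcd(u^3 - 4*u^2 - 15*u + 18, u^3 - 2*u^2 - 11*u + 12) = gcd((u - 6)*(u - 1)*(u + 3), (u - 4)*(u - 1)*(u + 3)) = u^2 + 2*u - 3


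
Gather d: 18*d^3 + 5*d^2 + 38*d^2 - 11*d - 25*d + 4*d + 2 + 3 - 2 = 18*d^3 + 43*d^2 - 32*d + 3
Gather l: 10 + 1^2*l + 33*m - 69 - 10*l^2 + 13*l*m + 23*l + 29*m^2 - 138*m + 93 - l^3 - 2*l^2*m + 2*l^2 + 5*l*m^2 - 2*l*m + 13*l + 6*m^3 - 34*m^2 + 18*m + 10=-l^3 + l^2*(-2*m - 8) + l*(5*m^2 + 11*m + 37) + 6*m^3 - 5*m^2 - 87*m + 44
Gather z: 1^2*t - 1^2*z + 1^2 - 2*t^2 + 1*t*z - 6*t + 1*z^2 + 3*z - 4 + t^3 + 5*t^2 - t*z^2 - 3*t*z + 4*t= t^3 + 3*t^2 - t + z^2*(1 - t) + z*(2 - 2*t) - 3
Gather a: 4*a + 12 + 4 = 4*a + 16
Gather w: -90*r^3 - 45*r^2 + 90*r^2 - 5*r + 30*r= -90*r^3 + 45*r^2 + 25*r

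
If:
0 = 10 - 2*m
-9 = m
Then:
No Solution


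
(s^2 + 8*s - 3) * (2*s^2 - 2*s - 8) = 2*s^4 + 14*s^3 - 30*s^2 - 58*s + 24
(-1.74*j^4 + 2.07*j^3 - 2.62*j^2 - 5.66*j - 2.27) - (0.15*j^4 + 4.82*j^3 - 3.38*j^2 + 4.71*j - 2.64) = -1.89*j^4 - 2.75*j^3 + 0.76*j^2 - 10.37*j + 0.37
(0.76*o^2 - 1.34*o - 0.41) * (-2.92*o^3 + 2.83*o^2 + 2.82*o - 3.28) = -2.2192*o^5 + 6.0636*o^4 - 0.4518*o^3 - 7.4319*o^2 + 3.239*o + 1.3448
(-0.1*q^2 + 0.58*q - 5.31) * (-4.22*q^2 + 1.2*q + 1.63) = 0.422*q^4 - 2.5676*q^3 + 22.9412*q^2 - 5.4266*q - 8.6553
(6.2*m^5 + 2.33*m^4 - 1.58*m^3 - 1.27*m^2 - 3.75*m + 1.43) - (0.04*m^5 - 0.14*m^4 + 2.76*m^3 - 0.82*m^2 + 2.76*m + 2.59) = 6.16*m^5 + 2.47*m^4 - 4.34*m^3 - 0.45*m^2 - 6.51*m - 1.16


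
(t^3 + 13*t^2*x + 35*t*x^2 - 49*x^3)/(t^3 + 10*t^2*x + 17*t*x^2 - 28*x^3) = (t + 7*x)/(t + 4*x)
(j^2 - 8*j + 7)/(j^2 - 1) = (j - 7)/(j + 1)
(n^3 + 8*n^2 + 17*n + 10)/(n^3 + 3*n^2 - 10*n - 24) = (n^2 + 6*n + 5)/(n^2 + n - 12)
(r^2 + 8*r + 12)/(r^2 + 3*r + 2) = (r + 6)/(r + 1)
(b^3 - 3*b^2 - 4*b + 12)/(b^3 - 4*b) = (b - 3)/b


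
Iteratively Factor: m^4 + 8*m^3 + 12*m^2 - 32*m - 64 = (m + 2)*(m^3 + 6*m^2 - 32) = (m + 2)*(m + 4)*(m^2 + 2*m - 8) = (m - 2)*(m + 2)*(m + 4)*(m + 4)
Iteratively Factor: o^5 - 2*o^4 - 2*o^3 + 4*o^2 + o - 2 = (o + 1)*(o^4 - 3*o^3 + o^2 + 3*o - 2) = (o + 1)^2*(o^3 - 4*o^2 + 5*o - 2) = (o - 2)*(o + 1)^2*(o^2 - 2*o + 1) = (o - 2)*(o - 1)*(o + 1)^2*(o - 1)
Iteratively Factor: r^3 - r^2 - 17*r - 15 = (r + 1)*(r^2 - 2*r - 15) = (r + 1)*(r + 3)*(r - 5)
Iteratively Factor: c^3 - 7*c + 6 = (c - 2)*(c^2 + 2*c - 3) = (c - 2)*(c - 1)*(c + 3)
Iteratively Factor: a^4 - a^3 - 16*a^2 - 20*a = (a + 2)*(a^3 - 3*a^2 - 10*a) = (a - 5)*(a + 2)*(a^2 + 2*a) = a*(a - 5)*(a + 2)*(a + 2)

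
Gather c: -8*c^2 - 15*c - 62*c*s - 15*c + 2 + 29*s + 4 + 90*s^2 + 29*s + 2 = -8*c^2 + c*(-62*s - 30) + 90*s^2 + 58*s + 8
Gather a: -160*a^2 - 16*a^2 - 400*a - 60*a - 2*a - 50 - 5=-176*a^2 - 462*a - 55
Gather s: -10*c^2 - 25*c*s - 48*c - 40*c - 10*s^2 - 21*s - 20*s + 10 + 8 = -10*c^2 - 88*c - 10*s^2 + s*(-25*c - 41) + 18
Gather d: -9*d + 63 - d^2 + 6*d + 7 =-d^2 - 3*d + 70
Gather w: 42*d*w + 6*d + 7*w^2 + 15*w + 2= 6*d + 7*w^2 + w*(42*d + 15) + 2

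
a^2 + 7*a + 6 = (a + 1)*(a + 6)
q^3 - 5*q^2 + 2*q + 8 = (q - 4)*(q - 2)*(q + 1)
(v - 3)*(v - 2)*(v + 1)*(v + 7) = v^4 + 3*v^3 - 27*v^2 + 13*v + 42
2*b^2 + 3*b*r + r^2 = (b + r)*(2*b + r)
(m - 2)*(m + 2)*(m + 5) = m^3 + 5*m^2 - 4*m - 20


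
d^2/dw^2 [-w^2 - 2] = -2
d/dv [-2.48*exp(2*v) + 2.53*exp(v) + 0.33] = (2.53 - 4.96*exp(v))*exp(v)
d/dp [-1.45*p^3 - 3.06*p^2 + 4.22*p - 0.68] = -4.35*p^2 - 6.12*p + 4.22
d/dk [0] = 0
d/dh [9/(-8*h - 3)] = 72/(8*h + 3)^2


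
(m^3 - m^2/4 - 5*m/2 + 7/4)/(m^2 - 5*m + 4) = (4*m^2 + 3*m - 7)/(4*(m - 4))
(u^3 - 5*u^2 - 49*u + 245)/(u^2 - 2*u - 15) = (u^2 - 49)/(u + 3)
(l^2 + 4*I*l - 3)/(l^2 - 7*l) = (l^2 + 4*I*l - 3)/(l*(l - 7))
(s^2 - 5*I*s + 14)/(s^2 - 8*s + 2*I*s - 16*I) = (s - 7*I)/(s - 8)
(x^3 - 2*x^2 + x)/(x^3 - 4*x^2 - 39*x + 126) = x*(x^2 - 2*x + 1)/(x^3 - 4*x^2 - 39*x + 126)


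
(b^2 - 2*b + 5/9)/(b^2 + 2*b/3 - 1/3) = (b - 5/3)/(b + 1)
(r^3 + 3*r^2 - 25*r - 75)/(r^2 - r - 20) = (r^2 + 8*r + 15)/(r + 4)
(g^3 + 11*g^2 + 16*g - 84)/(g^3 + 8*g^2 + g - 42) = (g + 6)/(g + 3)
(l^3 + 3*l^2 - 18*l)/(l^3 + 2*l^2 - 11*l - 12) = l*(l + 6)/(l^2 + 5*l + 4)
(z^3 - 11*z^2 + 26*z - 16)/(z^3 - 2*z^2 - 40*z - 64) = (z^2 - 3*z + 2)/(z^2 + 6*z + 8)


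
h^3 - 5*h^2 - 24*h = h*(h - 8)*(h + 3)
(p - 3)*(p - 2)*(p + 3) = p^3 - 2*p^2 - 9*p + 18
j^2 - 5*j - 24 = (j - 8)*(j + 3)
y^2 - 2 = (y - sqrt(2))*(y + sqrt(2))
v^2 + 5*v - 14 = (v - 2)*(v + 7)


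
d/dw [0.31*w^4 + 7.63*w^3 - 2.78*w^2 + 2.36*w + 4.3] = 1.24*w^3 + 22.89*w^2 - 5.56*w + 2.36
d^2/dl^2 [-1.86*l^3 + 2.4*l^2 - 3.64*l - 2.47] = 4.8 - 11.16*l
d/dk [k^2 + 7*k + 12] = 2*k + 7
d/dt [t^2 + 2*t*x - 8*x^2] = 2*t + 2*x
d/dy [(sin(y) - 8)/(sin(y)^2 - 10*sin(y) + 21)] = (16*sin(y) + cos(y)^2 - 60)*cos(y)/(sin(y)^2 - 10*sin(y) + 21)^2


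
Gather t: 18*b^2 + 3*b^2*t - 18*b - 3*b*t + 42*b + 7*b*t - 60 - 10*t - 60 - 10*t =18*b^2 + 24*b + t*(3*b^2 + 4*b - 20) - 120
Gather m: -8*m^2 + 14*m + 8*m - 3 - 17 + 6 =-8*m^2 + 22*m - 14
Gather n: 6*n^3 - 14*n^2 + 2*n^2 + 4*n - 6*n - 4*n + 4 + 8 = 6*n^3 - 12*n^2 - 6*n + 12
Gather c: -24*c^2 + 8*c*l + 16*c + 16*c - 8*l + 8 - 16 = -24*c^2 + c*(8*l + 32) - 8*l - 8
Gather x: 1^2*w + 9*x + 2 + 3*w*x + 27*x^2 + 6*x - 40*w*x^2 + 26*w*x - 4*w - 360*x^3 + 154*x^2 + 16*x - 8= -3*w - 360*x^3 + x^2*(181 - 40*w) + x*(29*w + 31) - 6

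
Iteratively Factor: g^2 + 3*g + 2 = (g + 2)*(g + 1)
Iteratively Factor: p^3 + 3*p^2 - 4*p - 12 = (p + 2)*(p^2 + p - 6) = (p + 2)*(p + 3)*(p - 2)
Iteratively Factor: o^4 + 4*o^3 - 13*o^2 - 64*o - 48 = (o + 1)*(o^3 + 3*o^2 - 16*o - 48) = (o + 1)*(o + 3)*(o^2 - 16) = (o + 1)*(o + 3)*(o + 4)*(o - 4)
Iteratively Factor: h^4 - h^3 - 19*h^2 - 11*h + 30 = (h + 3)*(h^3 - 4*h^2 - 7*h + 10) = (h - 5)*(h + 3)*(h^2 + h - 2) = (h - 5)*(h - 1)*(h + 3)*(h + 2)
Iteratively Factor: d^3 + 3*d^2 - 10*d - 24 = (d + 2)*(d^2 + d - 12) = (d - 3)*(d + 2)*(d + 4)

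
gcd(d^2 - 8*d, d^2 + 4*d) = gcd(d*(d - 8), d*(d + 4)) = d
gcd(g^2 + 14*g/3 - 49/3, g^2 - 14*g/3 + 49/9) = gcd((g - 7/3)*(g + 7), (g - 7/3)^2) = g - 7/3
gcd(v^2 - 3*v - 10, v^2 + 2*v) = v + 2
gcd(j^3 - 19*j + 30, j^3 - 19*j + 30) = j^3 - 19*j + 30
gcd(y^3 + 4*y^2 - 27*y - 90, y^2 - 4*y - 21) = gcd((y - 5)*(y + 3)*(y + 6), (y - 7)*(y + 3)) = y + 3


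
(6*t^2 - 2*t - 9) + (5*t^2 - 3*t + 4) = 11*t^2 - 5*t - 5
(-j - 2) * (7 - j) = j^2 - 5*j - 14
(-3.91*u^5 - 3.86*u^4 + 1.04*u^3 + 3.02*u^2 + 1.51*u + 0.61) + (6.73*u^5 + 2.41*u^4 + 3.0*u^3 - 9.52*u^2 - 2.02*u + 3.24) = 2.82*u^5 - 1.45*u^4 + 4.04*u^3 - 6.5*u^2 - 0.51*u + 3.85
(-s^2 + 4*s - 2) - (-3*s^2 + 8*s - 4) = 2*s^2 - 4*s + 2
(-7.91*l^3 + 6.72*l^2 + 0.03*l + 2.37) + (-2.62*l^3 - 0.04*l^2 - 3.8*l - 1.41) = -10.53*l^3 + 6.68*l^2 - 3.77*l + 0.96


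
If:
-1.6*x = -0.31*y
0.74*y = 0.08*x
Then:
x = 0.00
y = 0.00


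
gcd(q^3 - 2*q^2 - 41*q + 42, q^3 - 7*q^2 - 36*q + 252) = q^2 - q - 42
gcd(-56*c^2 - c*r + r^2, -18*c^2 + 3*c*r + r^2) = 1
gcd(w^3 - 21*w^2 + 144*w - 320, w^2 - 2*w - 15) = w - 5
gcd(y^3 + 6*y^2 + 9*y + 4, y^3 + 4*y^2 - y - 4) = y^2 + 5*y + 4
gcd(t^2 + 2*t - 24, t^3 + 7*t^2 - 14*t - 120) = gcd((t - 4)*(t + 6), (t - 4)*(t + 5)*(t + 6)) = t^2 + 2*t - 24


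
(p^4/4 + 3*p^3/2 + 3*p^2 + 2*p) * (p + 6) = p^5/4 + 3*p^4 + 12*p^3 + 20*p^2 + 12*p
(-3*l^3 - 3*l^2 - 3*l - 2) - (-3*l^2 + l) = -3*l^3 - 4*l - 2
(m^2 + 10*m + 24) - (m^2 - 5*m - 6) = 15*m + 30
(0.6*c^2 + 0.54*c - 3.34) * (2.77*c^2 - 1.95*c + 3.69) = 1.662*c^4 + 0.3258*c^3 - 8.0908*c^2 + 8.5056*c - 12.3246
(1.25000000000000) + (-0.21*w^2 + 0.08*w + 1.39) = -0.21*w^2 + 0.08*w + 2.64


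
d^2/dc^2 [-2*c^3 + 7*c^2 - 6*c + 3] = 14 - 12*c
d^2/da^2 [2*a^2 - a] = 4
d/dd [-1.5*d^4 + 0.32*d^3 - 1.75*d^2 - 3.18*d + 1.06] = -6.0*d^3 + 0.96*d^2 - 3.5*d - 3.18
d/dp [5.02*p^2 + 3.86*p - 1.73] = 10.04*p + 3.86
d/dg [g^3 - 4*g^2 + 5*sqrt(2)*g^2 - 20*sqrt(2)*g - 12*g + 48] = 3*g^2 - 8*g + 10*sqrt(2)*g - 20*sqrt(2) - 12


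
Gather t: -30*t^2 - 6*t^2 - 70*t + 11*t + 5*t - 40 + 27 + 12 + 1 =-36*t^2 - 54*t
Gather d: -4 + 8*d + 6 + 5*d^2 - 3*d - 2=5*d^2 + 5*d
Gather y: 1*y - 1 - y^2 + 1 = -y^2 + y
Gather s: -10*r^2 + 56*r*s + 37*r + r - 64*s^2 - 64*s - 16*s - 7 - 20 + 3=-10*r^2 + 38*r - 64*s^2 + s*(56*r - 80) - 24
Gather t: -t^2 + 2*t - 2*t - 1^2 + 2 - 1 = -t^2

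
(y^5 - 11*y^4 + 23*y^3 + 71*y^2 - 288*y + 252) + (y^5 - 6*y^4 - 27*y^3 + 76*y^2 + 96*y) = 2*y^5 - 17*y^4 - 4*y^3 + 147*y^2 - 192*y + 252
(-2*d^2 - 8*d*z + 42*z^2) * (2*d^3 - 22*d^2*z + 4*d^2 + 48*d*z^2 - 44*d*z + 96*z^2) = -4*d^5 + 28*d^4*z - 8*d^4 + 164*d^3*z^2 + 56*d^3*z - 1308*d^2*z^3 + 328*d^2*z^2 + 2016*d*z^4 - 2616*d*z^3 + 4032*z^4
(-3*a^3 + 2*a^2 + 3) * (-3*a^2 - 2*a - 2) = 9*a^5 + 2*a^3 - 13*a^2 - 6*a - 6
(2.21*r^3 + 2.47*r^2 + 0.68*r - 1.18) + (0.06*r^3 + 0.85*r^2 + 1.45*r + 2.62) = 2.27*r^3 + 3.32*r^2 + 2.13*r + 1.44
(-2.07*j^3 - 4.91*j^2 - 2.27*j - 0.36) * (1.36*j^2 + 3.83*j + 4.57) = -2.8152*j^5 - 14.6057*j^4 - 31.3524*j^3 - 31.6224*j^2 - 11.7527*j - 1.6452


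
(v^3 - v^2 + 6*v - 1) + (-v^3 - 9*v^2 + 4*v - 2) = -10*v^2 + 10*v - 3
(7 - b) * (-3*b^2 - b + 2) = 3*b^3 - 20*b^2 - 9*b + 14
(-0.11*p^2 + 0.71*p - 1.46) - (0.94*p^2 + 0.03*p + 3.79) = -1.05*p^2 + 0.68*p - 5.25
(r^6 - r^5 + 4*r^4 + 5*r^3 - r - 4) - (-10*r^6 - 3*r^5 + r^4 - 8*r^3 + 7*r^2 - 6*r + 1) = 11*r^6 + 2*r^5 + 3*r^4 + 13*r^3 - 7*r^2 + 5*r - 5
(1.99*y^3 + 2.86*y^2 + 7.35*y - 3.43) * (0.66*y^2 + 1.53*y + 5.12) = 1.3134*y^5 + 4.9323*y^4 + 19.4156*y^3 + 23.6249*y^2 + 32.3841*y - 17.5616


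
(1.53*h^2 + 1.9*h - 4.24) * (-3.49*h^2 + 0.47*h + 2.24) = -5.3397*h^4 - 5.9119*h^3 + 19.1178*h^2 + 2.2632*h - 9.4976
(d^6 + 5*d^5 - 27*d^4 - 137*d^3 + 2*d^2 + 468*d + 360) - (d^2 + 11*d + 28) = d^6 + 5*d^5 - 27*d^4 - 137*d^3 + d^2 + 457*d + 332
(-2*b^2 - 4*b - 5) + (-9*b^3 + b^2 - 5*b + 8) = -9*b^3 - b^2 - 9*b + 3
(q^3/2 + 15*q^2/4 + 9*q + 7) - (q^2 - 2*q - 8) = q^3/2 + 11*q^2/4 + 11*q + 15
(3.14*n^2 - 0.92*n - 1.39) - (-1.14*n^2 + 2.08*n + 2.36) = 4.28*n^2 - 3.0*n - 3.75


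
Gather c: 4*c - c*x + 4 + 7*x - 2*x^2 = c*(4 - x) - 2*x^2 + 7*x + 4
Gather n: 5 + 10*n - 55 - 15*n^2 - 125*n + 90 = -15*n^2 - 115*n + 40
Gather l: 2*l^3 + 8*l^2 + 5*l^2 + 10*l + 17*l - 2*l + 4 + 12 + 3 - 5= 2*l^3 + 13*l^2 + 25*l + 14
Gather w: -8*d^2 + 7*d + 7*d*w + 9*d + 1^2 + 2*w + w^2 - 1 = -8*d^2 + 16*d + w^2 + w*(7*d + 2)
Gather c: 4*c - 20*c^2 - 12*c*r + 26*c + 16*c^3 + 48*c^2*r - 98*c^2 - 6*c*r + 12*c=16*c^3 + c^2*(48*r - 118) + c*(42 - 18*r)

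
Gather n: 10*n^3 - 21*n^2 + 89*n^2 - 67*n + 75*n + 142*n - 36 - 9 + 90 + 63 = 10*n^3 + 68*n^2 + 150*n + 108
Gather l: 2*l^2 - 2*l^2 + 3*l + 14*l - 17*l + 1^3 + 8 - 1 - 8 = 0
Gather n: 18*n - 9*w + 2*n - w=20*n - 10*w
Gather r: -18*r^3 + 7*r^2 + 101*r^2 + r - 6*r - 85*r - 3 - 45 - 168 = -18*r^3 + 108*r^2 - 90*r - 216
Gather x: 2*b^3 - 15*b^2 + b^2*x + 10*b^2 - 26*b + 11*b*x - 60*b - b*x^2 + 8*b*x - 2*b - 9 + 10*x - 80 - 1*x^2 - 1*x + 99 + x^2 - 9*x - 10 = 2*b^3 - 5*b^2 - b*x^2 - 88*b + x*(b^2 + 19*b)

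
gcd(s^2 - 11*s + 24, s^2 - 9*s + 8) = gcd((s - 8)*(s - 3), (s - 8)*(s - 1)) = s - 8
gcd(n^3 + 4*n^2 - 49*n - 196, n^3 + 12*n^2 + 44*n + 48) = n + 4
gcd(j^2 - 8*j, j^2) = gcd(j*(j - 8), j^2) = j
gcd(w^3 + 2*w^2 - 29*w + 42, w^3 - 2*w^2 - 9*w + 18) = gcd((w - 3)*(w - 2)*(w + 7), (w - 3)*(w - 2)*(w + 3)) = w^2 - 5*w + 6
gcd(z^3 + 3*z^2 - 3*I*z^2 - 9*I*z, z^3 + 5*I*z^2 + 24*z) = z^2 - 3*I*z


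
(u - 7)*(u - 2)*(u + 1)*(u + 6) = u^4 - 2*u^3 - 43*u^2 + 44*u + 84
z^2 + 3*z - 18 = (z - 3)*(z + 6)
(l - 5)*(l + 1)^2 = l^3 - 3*l^2 - 9*l - 5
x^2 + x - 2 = (x - 1)*(x + 2)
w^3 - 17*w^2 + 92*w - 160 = (w - 8)*(w - 5)*(w - 4)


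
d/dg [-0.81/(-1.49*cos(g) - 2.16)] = 1.2069*sin(g)/(1.49*cos(g) + 2.16)^2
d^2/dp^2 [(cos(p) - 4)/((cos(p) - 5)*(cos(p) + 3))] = (14*(1 - cos(p)^2)^2 - cos(p)^5 - 112*cos(p)^3 + 290*cos(p)^2 - 207*cos(p) - 226)/((cos(p) - 5)^3*(cos(p) + 3)^3)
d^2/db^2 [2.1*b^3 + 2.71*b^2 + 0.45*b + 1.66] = 12.6*b + 5.42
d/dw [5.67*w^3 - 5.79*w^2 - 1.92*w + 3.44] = 17.01*w^2 - 11.58*w - 1.92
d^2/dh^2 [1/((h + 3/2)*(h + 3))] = 4*(4*(h + 3)^2 + 2*(h + 3)*(2*h + 3) + (2*h + 3)^2)/((h + 3)^3*(2*h + 3)^3)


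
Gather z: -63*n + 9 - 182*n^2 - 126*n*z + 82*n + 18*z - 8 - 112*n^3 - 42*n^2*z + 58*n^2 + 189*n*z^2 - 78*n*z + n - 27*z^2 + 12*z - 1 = -112*n^3 - 124*n^2 + 20*n + z^2*(189*n - 27) + z*(-42*n^2 - 204*n + 30)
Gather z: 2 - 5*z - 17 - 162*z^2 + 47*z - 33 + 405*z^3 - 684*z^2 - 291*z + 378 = 405*z^3 - 846*z^2 - 249*z + 330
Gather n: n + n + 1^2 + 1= 2*n + 2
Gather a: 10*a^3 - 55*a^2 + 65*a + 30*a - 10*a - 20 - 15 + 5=10*a^3 - 55*a^2 + 85*a - 30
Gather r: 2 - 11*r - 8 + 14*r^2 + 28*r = 14*r^2 + 17*r - 6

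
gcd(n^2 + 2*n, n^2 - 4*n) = n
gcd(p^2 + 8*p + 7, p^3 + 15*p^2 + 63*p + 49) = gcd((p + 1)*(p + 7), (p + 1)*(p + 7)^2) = p^2 + 8*p + 7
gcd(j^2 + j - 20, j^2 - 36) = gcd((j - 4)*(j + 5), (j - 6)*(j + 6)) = 1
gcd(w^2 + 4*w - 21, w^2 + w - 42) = w + 7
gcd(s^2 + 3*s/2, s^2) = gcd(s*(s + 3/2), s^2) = s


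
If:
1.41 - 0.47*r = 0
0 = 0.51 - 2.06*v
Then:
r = 3.00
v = 0.25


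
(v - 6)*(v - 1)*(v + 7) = v^3 - 43*v + 42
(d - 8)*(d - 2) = d^2 - 10*d + 16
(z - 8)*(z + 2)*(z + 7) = z^3 + z^2 - 58*z - 112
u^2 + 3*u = u*(u + 3)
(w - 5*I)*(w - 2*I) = w^2 - 7*I*w - 10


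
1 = 1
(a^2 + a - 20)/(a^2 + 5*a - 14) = (a^2 + a - 20)/(a^2 + 5*a - 14)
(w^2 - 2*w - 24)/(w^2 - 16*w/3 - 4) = 3*(w + 4)/(3*w + 2)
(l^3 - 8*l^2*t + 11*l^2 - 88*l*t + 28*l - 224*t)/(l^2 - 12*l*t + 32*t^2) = (-l^2 - 11*l - 28)/(-l + 4*t)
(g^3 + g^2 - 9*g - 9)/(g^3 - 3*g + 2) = (g^3 + g^2 - 9*g - 9)/(g^3 - 3*g + 2)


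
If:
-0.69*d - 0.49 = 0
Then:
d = -0.71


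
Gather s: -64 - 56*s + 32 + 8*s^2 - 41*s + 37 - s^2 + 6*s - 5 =7*s^2 - 91*s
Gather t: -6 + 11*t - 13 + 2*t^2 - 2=2*t^2 + 11*t - 21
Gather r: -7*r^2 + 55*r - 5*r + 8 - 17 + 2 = -7*r^2 + 50*r - 7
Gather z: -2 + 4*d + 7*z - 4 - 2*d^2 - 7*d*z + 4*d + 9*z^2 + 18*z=-2*d^2 + 8*d + 9*z^2 + z*(25 - 7*d) - 6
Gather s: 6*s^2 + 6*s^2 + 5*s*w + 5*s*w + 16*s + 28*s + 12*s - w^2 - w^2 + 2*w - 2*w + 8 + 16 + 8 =12*s^2 + s*(10*w + 56) - 2*w^2 + 32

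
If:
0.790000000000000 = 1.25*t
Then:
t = 0.63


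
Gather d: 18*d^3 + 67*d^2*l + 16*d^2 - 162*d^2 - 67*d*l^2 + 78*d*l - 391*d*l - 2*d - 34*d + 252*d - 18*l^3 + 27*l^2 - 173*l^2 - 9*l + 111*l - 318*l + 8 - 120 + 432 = 18*d^3 + d^2*(67*l - 146) + d*(-67*l^2 - 313*l + 216) - 18*l^3 - 146*l^2 - 216*l + 320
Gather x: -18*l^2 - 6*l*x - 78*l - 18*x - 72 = -18*l^2 - 78*l + x*(-6*l - 18) - 72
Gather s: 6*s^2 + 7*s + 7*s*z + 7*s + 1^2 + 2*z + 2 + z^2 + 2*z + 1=6*s^2 + s*(7*z + 14) + z^2 + 4*z + 4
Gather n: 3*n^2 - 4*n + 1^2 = 3*n^2 - 4*n + 1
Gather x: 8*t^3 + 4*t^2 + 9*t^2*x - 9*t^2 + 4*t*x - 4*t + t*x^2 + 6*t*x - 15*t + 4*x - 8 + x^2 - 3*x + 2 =8*t^3 - 5*t^2 - 19*t + x^2*(t + 1) + x*(9*t^2 + 10*t + 1) - 6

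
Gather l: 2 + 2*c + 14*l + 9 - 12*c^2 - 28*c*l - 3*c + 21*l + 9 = -12*c^2 - c + l*(35 - 28*c) + 20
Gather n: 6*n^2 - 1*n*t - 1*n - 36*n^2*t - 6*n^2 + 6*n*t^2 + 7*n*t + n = -36*n^2*t + n*(6*t^2 + 6*t)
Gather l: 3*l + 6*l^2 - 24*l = 6*l^2 - 21*l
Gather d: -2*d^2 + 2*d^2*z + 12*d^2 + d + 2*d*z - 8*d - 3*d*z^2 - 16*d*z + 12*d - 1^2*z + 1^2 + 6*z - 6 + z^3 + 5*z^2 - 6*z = d^2*(2*z + 10) + d*(-3*z^2 - 14*z + 5) + z^3 + 5*z^2 - z - 5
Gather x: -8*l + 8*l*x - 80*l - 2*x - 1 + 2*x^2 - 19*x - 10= -88*l + 2*x^2 + x*(8*l - 21) - 11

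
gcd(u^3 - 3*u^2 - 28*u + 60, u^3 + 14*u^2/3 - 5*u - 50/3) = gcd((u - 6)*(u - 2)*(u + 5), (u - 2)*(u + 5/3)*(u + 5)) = u^2 + 3*u - 10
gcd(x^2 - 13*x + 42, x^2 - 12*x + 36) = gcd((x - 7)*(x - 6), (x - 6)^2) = x - 6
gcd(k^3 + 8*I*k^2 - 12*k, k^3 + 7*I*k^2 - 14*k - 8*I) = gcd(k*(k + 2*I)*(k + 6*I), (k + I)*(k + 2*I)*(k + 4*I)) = k + 2*I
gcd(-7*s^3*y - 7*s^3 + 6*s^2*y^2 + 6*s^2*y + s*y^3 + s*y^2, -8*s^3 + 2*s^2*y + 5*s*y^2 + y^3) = -s + y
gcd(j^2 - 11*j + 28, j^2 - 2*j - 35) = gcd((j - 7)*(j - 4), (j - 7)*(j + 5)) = j - 7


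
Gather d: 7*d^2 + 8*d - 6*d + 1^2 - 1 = 7*d^2 + 2*d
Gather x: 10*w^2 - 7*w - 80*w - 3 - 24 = 10*w^2 - 87*w - 27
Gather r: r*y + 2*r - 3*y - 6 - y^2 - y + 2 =r*(y + 2) - y^2 - 4*y - 4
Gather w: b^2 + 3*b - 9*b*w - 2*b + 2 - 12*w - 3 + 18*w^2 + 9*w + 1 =b^2 + b + 18*w^2 + w*(-9*b - 3)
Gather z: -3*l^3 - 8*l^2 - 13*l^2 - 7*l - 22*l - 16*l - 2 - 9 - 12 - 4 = -3*l^3 - 21*l^2 - 45*l - 27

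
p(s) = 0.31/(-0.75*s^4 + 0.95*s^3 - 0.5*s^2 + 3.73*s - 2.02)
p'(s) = 0.31*(3.0*s^3 - 2.85*s^2 + 1.0*s - 3.73)/(-0.75*s^4 + 0.95*s^3 - 0.5*s^2 + 3.73*s - 2.02)^2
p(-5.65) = -0.00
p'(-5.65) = -0.00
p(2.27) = -0.06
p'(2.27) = 0.24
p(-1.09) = -0.03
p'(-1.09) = -0.05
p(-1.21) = -0.03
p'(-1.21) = -0.04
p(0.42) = -0.63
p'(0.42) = -4.55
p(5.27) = -0.00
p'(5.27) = 0.00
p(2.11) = -0.13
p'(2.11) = 0.80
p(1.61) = 0.19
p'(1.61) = 0.36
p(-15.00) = -0.00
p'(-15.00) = -0.00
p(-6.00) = -0.00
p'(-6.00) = -0.00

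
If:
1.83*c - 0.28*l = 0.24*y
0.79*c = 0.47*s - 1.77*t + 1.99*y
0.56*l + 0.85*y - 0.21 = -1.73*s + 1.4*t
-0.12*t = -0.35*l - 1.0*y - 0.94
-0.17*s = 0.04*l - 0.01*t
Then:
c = -0.21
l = -0.70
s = 0.12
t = -0.76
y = -0.79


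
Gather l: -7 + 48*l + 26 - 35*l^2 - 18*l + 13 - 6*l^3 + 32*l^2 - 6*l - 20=-6*l^3 - 3*l^2 + 24*l + 12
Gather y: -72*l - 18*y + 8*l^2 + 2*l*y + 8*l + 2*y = 8*l^2 - 64*l + y*(2*l - 16)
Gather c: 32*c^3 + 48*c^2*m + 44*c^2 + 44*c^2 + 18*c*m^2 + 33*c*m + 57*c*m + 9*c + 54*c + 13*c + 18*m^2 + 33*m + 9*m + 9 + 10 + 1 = 32*c^3 + c^2*(48*m + 88) + c*(18*m^2 + 90*m + 76) + 18*m^2 + 42*m + 20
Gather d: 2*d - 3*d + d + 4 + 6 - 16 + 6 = 0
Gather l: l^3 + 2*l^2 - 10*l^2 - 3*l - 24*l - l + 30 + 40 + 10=l^3 - 8*l^2 - 28*l + 80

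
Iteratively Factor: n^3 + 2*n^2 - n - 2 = (n - 1)*(n^2 + 3*n + 2) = (n - 1)*(n + 1)*(n + 2)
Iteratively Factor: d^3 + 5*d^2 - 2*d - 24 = (d - 2)*(d^2 + 7*d + 12) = (d - 2)*(d + 4)*(d + 3)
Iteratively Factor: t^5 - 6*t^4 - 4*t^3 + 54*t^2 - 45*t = (t - 3)*(t^4 - 3*t^3 - 13*t^2 + 15*t) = (t - 5)*(t - 3)*(t^3 + 2*t^2 - 3*t) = (t - 5)*(t - 3)*(t - 1)*(t^2 + 3*t) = (t - 5)*(t - 3)*(t - 1)*(t + 3)*(t)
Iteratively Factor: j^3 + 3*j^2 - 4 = (j + 2)*(j^2 + j - 2) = (j - 1)*(j + 2)*(j + 2)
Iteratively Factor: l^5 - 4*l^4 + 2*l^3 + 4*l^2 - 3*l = (l)*(l^4 - 4*l^3 + 2*l^2 + 4*l - 3) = l*(l - 1)*(l^3 - 3*l^2 - l + 3) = l*(l - 1)^2*(l^2 - 2*l - 3) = l*(l - 1)^2*(l + 1)*(l - 3)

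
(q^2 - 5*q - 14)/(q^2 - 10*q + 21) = (q + 2)/(q - 3)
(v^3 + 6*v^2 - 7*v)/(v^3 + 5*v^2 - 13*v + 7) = v/(v - 1)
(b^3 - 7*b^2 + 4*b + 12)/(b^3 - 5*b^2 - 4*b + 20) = (b^2 - 5*b - 6)/(b^2 - 3*b - 10)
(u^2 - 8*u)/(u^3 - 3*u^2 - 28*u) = (8 - u)/(-u^2 + 3*u + 28)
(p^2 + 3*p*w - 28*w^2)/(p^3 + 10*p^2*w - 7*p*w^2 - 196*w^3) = 1/(p + 7*w)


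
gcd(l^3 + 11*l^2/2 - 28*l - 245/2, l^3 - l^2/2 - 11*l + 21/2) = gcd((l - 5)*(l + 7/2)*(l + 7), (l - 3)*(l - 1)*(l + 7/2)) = l + 7/2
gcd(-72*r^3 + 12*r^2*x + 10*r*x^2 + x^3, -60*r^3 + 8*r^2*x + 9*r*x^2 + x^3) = -12*r^2 + 4*r*x + x^2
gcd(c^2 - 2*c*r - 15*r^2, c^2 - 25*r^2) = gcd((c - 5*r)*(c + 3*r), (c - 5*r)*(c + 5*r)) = -c + 5*r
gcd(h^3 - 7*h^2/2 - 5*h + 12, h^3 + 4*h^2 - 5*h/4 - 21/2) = h^2 + h/2 - 3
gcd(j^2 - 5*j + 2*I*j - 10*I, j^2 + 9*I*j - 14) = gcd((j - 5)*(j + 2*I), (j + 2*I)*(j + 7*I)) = j + 2*I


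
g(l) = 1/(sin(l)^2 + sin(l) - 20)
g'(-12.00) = 0.00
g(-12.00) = -0.05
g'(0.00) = 0.00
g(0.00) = -0.05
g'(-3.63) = 0.00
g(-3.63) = -0.05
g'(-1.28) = 0.00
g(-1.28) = -0.05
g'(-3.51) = 0.00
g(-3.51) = -0.05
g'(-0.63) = 0.00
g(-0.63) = -0.05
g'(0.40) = -0.00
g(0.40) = -0.05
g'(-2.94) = 0.00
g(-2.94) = -0.05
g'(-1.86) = -0.00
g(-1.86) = -0.05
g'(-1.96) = -0.00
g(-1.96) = -0.05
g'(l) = (-2*sin(l)*cos(l) - cos(l))/(sin(l)^2 + sin(l) - 20)^2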